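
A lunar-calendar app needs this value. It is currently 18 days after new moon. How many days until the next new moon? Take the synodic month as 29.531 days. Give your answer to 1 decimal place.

11.5 days

One full lunation from the last new moon is 29.531 d; remaining = 29.531 − 18 = 11.531 d.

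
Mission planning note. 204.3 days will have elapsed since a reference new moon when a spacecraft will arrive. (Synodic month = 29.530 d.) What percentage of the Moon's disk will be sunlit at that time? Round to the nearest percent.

6%

204.3/29.530 = 6.918 lunations, so 6 complete cycles and 27.12 d into the next.
The Moon has covered 27.12/29.530 of its cycle, so θ ≈ 360° × 27.12/29.530 = 330.6°.
Illuminated fraction = (1 − cos 330.6°)/2 = (1 − 0.871)/2 ≈ 0.064, so 6%.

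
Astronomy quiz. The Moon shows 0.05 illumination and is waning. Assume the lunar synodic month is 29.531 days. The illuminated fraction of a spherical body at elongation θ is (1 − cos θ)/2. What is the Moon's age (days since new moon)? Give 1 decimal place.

Invert f = (1 − cos θ)/2 to get cos θ = 1 − 2(0.05) = 0.900, hence θ₀ = arccos 0.900 = 25.8°.
A waning Moon lies in 180°–360°, so θ = 360° − 25.8° = 334.2°.
Age = 29.531 × 334.2°/360° ≈ 27.41 days.

27.4 days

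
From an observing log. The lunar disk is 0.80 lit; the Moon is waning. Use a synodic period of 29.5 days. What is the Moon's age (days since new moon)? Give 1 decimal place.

19.1 days

cos θ = 1 − 2f = -0.600, giving a principal value of 126.9°.
Since the Moon is past full (waning), take the reflex angle: θ = 360° − 126.9° = 233.1°.
Age = 29.5 × 233.1°/360° ≈ 19.10 days.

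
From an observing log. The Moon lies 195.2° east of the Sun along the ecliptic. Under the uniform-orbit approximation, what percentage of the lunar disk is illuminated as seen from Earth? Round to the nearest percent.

f = (1 − cos 195.2°)/2 = (1 − (-0.965))/2 ≈ 0.983, i.e. 98%.

98%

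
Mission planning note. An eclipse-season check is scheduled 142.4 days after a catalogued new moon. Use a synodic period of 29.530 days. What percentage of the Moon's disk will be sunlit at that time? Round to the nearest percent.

28%

142.4/29.530 = 4.822 lunations, so 4 complete cycles and 24.28 d into the next.
Phase angle: θ = 360°·(24.28 d)/(29.530 d) = 296.0°.
With cos θ = 0.438, the lit fraction is (1 − 0.438)/2 ≈ 0.281, so 28%.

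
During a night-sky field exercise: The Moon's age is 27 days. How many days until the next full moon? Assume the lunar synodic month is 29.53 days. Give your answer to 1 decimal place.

Full moon is 0.5 of the way through the cycle: age 0.5 × 29.53 = 14.765 d.
This lunation's full moon (14.765 d) has passed, so add one period: 44.295 − 27 = 17.295 days.

17.3 days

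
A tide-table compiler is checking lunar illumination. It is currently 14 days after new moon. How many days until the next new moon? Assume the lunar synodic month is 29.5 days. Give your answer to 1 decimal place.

The next new moon completes the synodic month: 29.5 − 14 = 15.500 days.

15.5 days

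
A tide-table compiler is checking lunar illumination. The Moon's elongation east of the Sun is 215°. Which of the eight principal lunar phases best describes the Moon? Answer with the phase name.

waning gibbous

215° lies in the waning gibbous sector of the 8-phase cycle.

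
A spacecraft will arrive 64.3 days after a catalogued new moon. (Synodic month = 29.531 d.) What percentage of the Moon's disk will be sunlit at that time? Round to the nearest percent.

28%

64.3/29.531 = 2.177 lunations, so 2 complete cycles and 5.24 d into the next.
Elongation θ = 360° × 5.24/29.531 ≈ 63.9°.
cos 63.9° = 0.441, so f = (1 − 0.441)/2 = 0.280, so 28%.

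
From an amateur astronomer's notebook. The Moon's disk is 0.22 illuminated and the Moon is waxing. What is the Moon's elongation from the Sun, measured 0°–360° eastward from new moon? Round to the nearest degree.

56°

cos θ = 1 − 2f = 0.560, giving a principal value of 55.9°.
Before full moon the principal value applies: θ = 55.9°.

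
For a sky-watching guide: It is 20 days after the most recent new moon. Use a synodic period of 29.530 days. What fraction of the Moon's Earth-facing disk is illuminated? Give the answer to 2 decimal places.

0.72

The Moon has covered 20/29.530 of its cycle, so θ ≈ 360° × 20/29.530 = 243.8°.
Illuminated fraction = (1 − cos 243.8°)/2 = (1 − (-0.441))/2 ≈ 0.721.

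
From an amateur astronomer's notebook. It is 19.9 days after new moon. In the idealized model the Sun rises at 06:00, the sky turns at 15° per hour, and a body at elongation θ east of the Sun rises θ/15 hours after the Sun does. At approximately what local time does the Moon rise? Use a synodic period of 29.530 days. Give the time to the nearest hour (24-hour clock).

22:00

The Moon has covered 19.9/29.530 of its cycle, so θ ≈ 360° × 19.9/29.530 = 242.6°.
Delay after the Sun = 242.6° / (15°/h) ≈ 16.17 h.
06:00 + 16.17 h ≈ 22:10 → 22:00 to the nearest hour.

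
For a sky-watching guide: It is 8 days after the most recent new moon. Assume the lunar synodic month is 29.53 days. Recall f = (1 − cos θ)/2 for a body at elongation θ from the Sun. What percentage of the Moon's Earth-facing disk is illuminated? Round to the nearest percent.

57%

The Moon has covered 8/29.53 of its cycle, so θ ≈ 360° × 8/29.53 = 97.5°.
cos 97.5° = (-0.131), so f = (1 − (-0.131))/2 = 0.566, so 57%.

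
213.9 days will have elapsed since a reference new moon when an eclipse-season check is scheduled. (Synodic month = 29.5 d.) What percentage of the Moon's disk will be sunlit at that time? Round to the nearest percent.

Reduce mod P: 213.9 − 7×29.5 = 7.40 d into the current lunation.
Elongation θ = 360° × 7.40/29.5 ≈ 90.3°.
cos 90.3° = (-0.005), so f = (1 − (-0.005))/2 = 0.503, so 50%.

50%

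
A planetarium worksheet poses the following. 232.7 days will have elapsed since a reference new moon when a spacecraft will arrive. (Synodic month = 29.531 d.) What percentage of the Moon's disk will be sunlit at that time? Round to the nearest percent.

Reduce mod P: 232.7 − 7×29.531 = 25.98 d into the current lunation.
Elongation θ = 360° × 25.98/29.531 ≈ 316.7°.
With cos θ = 0.728, the lit fraction is (1 − 0.728)/2 ≈ 0.136, so 14%.

14%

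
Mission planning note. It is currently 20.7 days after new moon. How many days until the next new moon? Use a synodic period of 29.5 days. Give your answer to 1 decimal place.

8.8 days

The next new moon completes the synodic month: 29.5 − 20.7 = 8.800 days.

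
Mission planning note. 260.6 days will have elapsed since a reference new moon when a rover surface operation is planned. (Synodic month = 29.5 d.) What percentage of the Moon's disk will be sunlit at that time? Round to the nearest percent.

25%

260.6/29.5 = 8.834 lunations, so 8 complete cycles and 24.60 d into the next.
Phase angle: θ = 360°·(24.60 d)/(29.5 d) = 300.2°.
With cos θ = 0.503, the lit fraction is (1 − 0.503)/2 ≈ 0.248, so 25%.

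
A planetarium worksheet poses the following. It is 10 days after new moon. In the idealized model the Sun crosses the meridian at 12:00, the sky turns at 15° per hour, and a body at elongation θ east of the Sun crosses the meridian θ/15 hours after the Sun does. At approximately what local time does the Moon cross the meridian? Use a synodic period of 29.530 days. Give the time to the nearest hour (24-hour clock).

20:00

Elongation θ = 360° × 10/29.530 ≈ 121.9°.
Delay after the Sun = 121.9° / (15°/h) ≈ 8.13 h.
12:00 + 8.13 h ≈ 20:08 → 20:00 to the nearest hour.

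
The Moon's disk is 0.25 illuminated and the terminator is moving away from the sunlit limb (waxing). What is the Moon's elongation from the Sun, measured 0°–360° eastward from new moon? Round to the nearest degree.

60°

cos θ = 1 − 2f = 0.500, giving a principal value of 60.0°.
Waxing ⇒ before full, so θ = 60.0°.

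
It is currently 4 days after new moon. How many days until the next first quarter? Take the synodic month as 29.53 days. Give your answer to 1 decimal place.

3.4 days

First quarter is 0.25 of the way through the cycle: age 0.25 × 29.53 = 7.383 d.
That is 7.383 − 4 = 3.383 days ahead.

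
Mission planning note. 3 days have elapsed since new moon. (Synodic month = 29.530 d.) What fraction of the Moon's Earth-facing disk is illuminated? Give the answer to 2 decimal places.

The Moon has covered 3/29.530 of its cycle, so θ ≈ 360° × 3/29.530 = 36.6°.
cos 36.6° = 0.803, so f = (1 − 0.803)/2 = 0.098.

0.10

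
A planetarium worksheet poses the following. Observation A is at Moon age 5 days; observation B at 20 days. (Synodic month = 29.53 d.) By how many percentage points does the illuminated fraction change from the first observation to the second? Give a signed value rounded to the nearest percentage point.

First observation: θ = 360°·5/29.53 = 61.0°, so f = 0.257.
Second observation: θ = 243.8°, f = 0.721.
Δf = 0.721 − 0.257 = +0.463, i.e. +46 pp.

+46 pp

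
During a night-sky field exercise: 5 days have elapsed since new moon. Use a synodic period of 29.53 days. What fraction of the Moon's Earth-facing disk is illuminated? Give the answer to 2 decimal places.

Phase angle: θ = 360°·(5 d)/(29.53 d) = 61.0°.
With cos θ = 0.485, the lit fraction is (1 − 0.485)/2 ≈ 0.257.

0.26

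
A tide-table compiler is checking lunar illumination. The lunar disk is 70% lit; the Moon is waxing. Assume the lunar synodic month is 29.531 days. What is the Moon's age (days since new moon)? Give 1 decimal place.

9.3 days

cos θ = 1 − 2f = -0.400, giving a principal value of 113.6°.
Waxing ⇒ before full, so θ = 113.6°.
At 360°/29.531 d per day, 113.6° corresponds to 9.32 days.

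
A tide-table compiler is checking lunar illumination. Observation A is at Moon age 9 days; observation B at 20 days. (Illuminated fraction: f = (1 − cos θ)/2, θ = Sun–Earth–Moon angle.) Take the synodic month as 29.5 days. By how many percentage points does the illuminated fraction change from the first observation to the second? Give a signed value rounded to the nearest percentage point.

+5 pp

θ₁ = 360° × 9/29.5 = 109.8°, f₁ = (1 − cos θ₁)/2 = 0.670.
θ₂ = 360° × 20/29.5 = 244.1°, f₂ = (1 − cos θ₂)/2 = 0.719.
Change = f₂ − f₁ = +0.049 → +5 percentage points.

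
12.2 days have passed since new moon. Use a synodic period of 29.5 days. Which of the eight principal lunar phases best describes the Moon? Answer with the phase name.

waxing gibbous

At 12.2/29.5 of the cycle, θ ≈ 149° — the waxing gibbous range.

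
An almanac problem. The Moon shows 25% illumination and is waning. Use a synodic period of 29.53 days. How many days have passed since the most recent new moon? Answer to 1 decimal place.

24.6 days

From f = (1 − cos θ)/2: cos θ = 1 − 2×0.25 = 0.500; arccos → 60.0°.
Waning ⇒ past full, so θ = 360° − 60.0° = 300.0°.
At 360°/29.53 d per day, 300.0° corresponds to 24.61 days.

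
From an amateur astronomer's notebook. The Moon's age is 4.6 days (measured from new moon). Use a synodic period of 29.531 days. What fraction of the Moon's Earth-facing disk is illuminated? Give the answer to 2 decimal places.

0.22

Elongation θ = 360° × 4.6/29.531 ≈ 56.1°.
With cos θ = 0.558, the lit fraction is (1 − 0.558)/2 ≈ 0.221.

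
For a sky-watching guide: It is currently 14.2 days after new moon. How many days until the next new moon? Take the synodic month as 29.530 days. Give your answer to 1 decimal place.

15.3 days

One full lunation from the last new moon is 29.530 d; remaining = 29.530 − 14.2 = 15.330 d.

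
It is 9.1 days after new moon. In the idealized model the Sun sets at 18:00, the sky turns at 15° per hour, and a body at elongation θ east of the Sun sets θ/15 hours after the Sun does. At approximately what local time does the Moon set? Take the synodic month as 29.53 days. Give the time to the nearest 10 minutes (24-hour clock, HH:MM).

01:20

Phase angle: θ = 360°·(9.1 d)/(29.53 d) = 110.9°.
At 15° of sky rotation per hour, 110.9° corresponds to a 7.40 h lag.
18:00 + 7.396 h ≈ 01:24 → 01:20 to the nearest ten minutes.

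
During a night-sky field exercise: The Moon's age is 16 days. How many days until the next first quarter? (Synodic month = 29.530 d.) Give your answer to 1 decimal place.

First quarter occurs at elongation 90°, i.e. at age 29.530 × 90/360 = 7.383 d.
This lunation's first quarter (7.383 d) has passed, so add one period: 36.913 − 16 = 20.913 days.

20.9 days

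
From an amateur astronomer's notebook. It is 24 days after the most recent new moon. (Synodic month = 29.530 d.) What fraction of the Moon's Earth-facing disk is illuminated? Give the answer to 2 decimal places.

0.31

The Moon has covered 24/29.530 of its cycle, so θ ≈ 360° × 24/29.530 = 292.6°.
cos 292.6° = 0.384, so f = (1 − 0.384)/2 = 0.308.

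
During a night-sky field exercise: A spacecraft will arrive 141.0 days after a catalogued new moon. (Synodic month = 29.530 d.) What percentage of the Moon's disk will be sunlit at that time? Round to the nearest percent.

42%

141.0/29.530 = 4.775 lunations, so 4 complete cycles and 22.88 d into the next.
Phase angle: θ = 360°·(22.88 d)/(29.530 d) = 278.9°.
Illuminated fraction = (1 − cos 278.9°)/2 = (1 − 0.155)/2 ≈ 0.422, so 42%.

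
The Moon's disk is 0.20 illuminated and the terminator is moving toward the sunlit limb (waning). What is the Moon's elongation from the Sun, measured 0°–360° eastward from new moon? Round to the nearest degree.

307°

From f = (1 − cos θ)/2: cos θ = 1 − 2×0.20 = 0.600; arccos → 53.1°.
Since the Moon is past full (waning), take the reflex angle: θ = 360° − 53.1° = 306.9°.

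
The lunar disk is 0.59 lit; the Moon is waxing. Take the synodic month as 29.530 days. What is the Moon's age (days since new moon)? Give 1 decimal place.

8.2 days

Invert f = (1 − cos θ)/2 to get cos θ = 1 − 2(0.59) = -0.180, hence θ₀ = arccos -0.180 = 100.4°.
Waxing ⇒ before full, so θ = 100.4°.
That fraction of the synodic month is 100.4/360 × 29.530 d ≈ 8.23 d.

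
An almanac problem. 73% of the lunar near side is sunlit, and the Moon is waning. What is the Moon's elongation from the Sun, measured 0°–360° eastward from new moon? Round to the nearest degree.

Invert f = (1 − cos θ)/2 to get cos θ = 1 − 2(0.73) = -0.460, hence θ₀ = arccos -0.460 = 117.4°.
A waning Moon lies in 180°–360°, so θ = 360° − 117.4° = 242.6°.

243°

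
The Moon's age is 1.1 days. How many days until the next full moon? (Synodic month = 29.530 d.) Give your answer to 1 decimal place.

Full moon occurs at elongation 180°, i.e. at age 29.530 × 180/360 = 14.765 d.
That is 14.765 − 1.1 = 13.665 days ahead.

13.7 days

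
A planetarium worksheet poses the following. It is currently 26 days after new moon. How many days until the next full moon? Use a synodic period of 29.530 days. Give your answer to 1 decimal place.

Full moon occurs at elongation 180°, i.e. at age 29.530 × 180/360 = 14.765 d.
Already past this cycle's full moon; the next is at 14.765 + 29.530 = 44.295 d, so 44.295 − 26 = 18.295 days.

18.3 days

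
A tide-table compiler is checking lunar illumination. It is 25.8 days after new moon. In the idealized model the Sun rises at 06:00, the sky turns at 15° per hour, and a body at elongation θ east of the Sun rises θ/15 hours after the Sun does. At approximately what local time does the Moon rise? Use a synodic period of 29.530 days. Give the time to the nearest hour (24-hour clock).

The Moon has covered 25.8/29.530 of its cycle, so θ ≈ 360° × 25.8/29.530 = 314.5°.
Delay after the Sun = 314.5° / (15°/h) ≈ 20.97 h.
06:00 + 20.97 h ≈ 02:58 → 03:00 to the nearest hour.

03:00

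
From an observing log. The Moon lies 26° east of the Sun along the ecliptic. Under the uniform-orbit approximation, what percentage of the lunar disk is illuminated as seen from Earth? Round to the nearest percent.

5%

f = (1 − cos 26°)/2 = (1 − 0.899)/2 ≈ 0.051, i.e. 5%.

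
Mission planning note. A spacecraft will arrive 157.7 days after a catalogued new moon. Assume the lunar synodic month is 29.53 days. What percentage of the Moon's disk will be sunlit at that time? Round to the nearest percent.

Reduce mod P: 157.7 − 5×29.53 = 10.05 d into the current lunation.
Elongation θ = 360° × 10.05/29.53 ≈ 122.5°.
Illuminated fraction = (1 − cos 122.5°)/2 = (1 − (-0.538))/2 ≈ 0.769, so 77%.

77%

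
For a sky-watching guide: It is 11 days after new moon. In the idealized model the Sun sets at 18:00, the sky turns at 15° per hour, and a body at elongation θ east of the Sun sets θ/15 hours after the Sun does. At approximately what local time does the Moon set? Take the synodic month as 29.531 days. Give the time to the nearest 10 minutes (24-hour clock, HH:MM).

03:00

The Moon has covered 11/29.531 of its cycle, so θ ≈ 360° × 11/29.531 = 134.1°.
At 15° of sky rotation per hour, 134.1° corresponds to a 8.94 h lag.
18:00 + 8.940 h ≈ 02:56 → 03:00 to the nearest ten minutes.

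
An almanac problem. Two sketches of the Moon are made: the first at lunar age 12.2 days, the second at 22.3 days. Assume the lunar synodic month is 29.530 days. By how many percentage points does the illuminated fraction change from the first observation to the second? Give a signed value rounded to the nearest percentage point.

First observation: θ = 360°·12.2/29.530 = 148.7°, so f = 0.927.
Second observation: θ = 271.9°, f = 0.484.
Δf = 0.484 − 0.927 = -0.444, i.e. -44 pp.

-44 percentage points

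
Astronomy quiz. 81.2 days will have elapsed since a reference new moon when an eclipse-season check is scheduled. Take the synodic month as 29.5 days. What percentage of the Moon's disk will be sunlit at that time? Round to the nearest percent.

49%

81.2/29.5 = 2.753 lunations, so 2 complete cycles and 22.20 d into the next.
The Moon has covered 22.20/29.5 of its cycle, so θ ≈ 360° × 22.20/29.5 = 270.9°.
cos 270.9° = 0.016, so f = (1 − 0.016)/2 = 0.492, so 49%.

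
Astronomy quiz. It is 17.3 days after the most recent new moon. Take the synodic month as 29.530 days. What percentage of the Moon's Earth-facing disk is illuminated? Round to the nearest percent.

93%

Phase angle: θ = 360°·(17.3 d)/(29.530 d) = 210.9°.
Illuminated fraction = (1 − cos 210.9°)/2 = (1 − (-0.858))/2 ≈ 0.929, so 93%.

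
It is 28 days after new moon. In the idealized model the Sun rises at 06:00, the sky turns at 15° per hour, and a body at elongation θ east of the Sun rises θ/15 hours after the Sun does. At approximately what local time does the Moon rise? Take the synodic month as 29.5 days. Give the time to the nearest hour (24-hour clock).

05:00

Phase angle: θ = 360°·(28 d)/(29.5 d) = 341.7°.
Delay after the Sun = 341.7° / (15°/h) ≈ 22.78 h.
06:00 + 22.78 h ≈ 04:47 → 05:00 to the nearest hour.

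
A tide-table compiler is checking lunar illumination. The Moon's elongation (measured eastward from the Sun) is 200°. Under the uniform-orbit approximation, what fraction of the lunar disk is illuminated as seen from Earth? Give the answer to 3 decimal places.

Half-versine of 200°: (1 − (-0.940))/2 = 0.970.

0.970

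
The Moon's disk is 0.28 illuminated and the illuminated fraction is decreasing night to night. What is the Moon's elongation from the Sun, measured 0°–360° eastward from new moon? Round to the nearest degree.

Invert f = (1 − cos θ)/2 to get cos θ = 1 − 2(0.28) = 0.440, hence θ₀ = arccos 0.440 = 63.9°.
Since the Moon is past full (waning), take the reflex angle: θ = 360° − 63.9° = 296.1°.

296°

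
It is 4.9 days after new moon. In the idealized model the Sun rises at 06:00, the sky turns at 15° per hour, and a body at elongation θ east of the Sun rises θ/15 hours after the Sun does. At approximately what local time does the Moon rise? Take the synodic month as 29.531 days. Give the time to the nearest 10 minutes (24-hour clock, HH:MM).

10:00

Phase angle: θ = 360°·(4.9 d)/(29.531 d) = 59.7°.
At 15° of sky rotation per hour, 59.7° corresponds to a 3.98 h lag.
06:00 + 3.982 h ≈ 09:59 → 10:00 to the nearest ten minutes.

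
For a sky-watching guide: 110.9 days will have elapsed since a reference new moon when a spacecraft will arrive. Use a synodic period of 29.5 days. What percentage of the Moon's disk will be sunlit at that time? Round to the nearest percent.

110.9/29.5 = 3.759 lunations, so 3 complete cycles and 22.40 d into the next.
The Moon has covered 22.40/29.5 of its cycle, so θ ≈ 360° × 22.40/29.5 = 273.4°.
cos 273.4° = 0.059, so f = (1 − 0.059)/2 = 0.471, so 47%.

47%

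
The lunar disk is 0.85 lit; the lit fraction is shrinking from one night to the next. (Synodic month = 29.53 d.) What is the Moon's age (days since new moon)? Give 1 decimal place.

18.5 days

Invert f = (1 − cos θ)/2 to get cos θ = 1 − 2(0.85) = -0.700, hence θ₀ = arccos -0.700 = 134.4°.
Waning ⇒ past full, so θ = 360° − 134.4° = 225.6°.
That fraction of the synodic month is 225.6/360 × 29.53 d ≈ 18.50 d.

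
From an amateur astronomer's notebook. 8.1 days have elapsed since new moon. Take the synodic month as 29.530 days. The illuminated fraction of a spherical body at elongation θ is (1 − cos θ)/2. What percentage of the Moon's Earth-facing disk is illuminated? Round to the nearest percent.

Phase angle: θ = 360°·(8.1 d)/(29.530 d) = 98.7°.
Illuminated fraction = (1 − cos 98.7°)/2 = (1 − (-0.152))/2 ≈ 0.576, so 58%.

58%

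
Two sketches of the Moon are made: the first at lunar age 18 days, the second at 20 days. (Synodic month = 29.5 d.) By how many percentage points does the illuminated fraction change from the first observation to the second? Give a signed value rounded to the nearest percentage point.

θ₁ = 360° × 18/29.5 = 219.7°, f₁ = (1 − cos θ₁)/2 = 0.885.
θ₂ = 360° × 20/29.5 = 244.1°, f₂ = (1 − cos θ₂)/2 = 0.719.
Change = f₂ − f₁ = -0.166 → -17 percentage points.

-17 pp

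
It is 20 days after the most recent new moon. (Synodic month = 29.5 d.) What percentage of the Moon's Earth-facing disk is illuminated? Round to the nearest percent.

72%

Elongation θ = 360° × 20/29.5 ≈ 244.1°.
Illuminated fraction = (1 − cos 244.1°)/2 = (1 − (-0.437))/2 ≈ 0.719, so 72%.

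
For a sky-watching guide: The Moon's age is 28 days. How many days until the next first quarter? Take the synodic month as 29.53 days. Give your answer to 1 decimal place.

First quarter is 0.25 of the way through the cycle: age 0.25 × 29.53 = 7.383 d.
Already past this cycle's first quarter; the next is at 7.383 + 29.53 = 36.913 d, so 36.913 − 28 = 8.913 days.

8.9 days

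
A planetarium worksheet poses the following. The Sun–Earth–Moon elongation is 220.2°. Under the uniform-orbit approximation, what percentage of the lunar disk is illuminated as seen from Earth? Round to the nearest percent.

Half-versine of 220.2°: (1 − (-0.764))/2 = 0.882, i.e. 88%.

88%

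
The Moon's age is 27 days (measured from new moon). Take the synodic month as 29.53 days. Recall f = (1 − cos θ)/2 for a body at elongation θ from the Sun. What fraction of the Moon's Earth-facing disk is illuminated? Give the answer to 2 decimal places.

0.07

Elongation θ = 360° × 27/29.53 ≈ 329.2°.
Illuminated fraction = (1 − cos 329.2°)/2 = (1 − 0.859)/2 ≈ 0.071.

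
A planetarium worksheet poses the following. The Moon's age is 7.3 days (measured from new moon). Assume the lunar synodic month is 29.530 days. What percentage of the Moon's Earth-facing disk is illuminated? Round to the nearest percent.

49%

The Moon has covered 7.3/29.530 of its cycle, so θ ≈ 360° × 7.3/29.530 = 89.0°.
Illuminated fraction = (1 − cos 89.0°)/2 = (1 − 0.018)/2 ≈ 0.491, so 49%.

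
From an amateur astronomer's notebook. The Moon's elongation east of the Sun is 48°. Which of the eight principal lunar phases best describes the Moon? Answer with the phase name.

The waxing crescent sector spans roughly 22°–68°; 48° falls inside it.

waxing crescent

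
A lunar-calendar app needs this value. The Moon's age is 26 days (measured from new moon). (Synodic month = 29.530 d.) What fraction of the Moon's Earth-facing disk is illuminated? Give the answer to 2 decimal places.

Elongation θ = 360° × 26/29.530 ≈ 317.0°.
With cos θ = 0.731, the lit fraction is (1 − 0.731)/2 ≈ 0.135.

0.13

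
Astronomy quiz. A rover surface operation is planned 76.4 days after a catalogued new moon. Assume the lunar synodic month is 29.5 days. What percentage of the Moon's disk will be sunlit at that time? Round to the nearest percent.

92%

Reduce mod P: 76.4 − 2×29.5 = 17.40 d into the current lunation.
Phase angle: θ = 360°·(17.40 d)/(29.5 d) = 212.3°.
With cos θ = (-0.845), the lit fraction is (1 − (-0.845))/2 ≈ 0.922, so 92%.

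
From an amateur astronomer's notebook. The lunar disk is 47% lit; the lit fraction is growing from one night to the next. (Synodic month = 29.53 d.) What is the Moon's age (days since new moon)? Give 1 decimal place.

cos θ = 1 − 2f = 0.060, giving a principal value of 86.6°.
Waxing ⇒ before full, so θ = 86.6°.
At 360°/29.53 d per day, 86.6° corresponds to 7.10 days.

7.1 days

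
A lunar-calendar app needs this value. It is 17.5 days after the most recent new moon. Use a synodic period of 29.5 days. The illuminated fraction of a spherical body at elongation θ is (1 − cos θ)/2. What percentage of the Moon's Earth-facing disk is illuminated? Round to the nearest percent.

92%

The Moon has covered 17.5/29.5 of its cycle, so θ ≈ 360° × 17.5/29.5 = 213.6°.
With cos θ = (-0.833), the lit fraction is (1 − (-0.833))/2 ≈ 0.917, so 92%.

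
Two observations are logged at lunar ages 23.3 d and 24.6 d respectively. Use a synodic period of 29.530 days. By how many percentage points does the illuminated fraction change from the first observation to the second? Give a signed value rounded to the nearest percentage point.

-13 percentage points

θ₁ = 360° × 23.3/29.530 = 284.1°, f₁ = (1 − cos θ₁)/2 = 0.379.
θ₂ = 360° × 24.6/29.530 = 299.9°, f₂ = (1 − cos θ₂)/2 = 0.251.
Change = f₂ − f₁ = -0.128 → -13 percentage points.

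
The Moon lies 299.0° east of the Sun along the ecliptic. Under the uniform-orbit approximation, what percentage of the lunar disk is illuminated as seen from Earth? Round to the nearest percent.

f = (1 − cos 299.0°)/2 = (1 − 0.485)/2 ≈ 0.258, i.e. 26%.

26%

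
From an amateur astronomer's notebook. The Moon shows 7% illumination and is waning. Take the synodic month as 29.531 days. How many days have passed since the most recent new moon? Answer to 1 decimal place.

27.0 days

Invert f = (1 − cos θ)/2 to get cos θ = 1 − 2(0.07) = 0.860, hence θ₀ = arccos 0.860 = 30.7°.
Since the Moon is past full (waning), take the reflex angle: θ = 360° − 30.7° = 329.3°.
At 360°/29.531 d per day, 329.3° corresponds to 27.01 days.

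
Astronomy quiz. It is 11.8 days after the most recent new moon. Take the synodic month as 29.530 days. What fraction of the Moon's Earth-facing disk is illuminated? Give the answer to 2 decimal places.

Elongation θ = 360° × 11.8/29.530 ≈ 143.9°.
With cos θ = (-0.808), the lit fraction is (1 − (-0.808))/2 ≈ 0.904.

0.90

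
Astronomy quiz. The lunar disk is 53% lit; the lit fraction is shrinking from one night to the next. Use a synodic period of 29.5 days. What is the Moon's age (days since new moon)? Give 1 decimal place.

From f = (1 − cos θ)/2: cos θ = 1 − 2×0.53 = -0.060; arccos → 93.4°.
Since the Moon is past full (waning), take the reflex angle: θ = 360° − 93.4° = 266.6°.
That fraction of the synodic month is 266.6/360 × 29.5 d ≈ 21.84 d.

21.8 days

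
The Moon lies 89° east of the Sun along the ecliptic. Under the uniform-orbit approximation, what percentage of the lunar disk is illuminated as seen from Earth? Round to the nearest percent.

Half-versine of 89°: (1 − 0.017)/2 = 0.491, i.e. 49%.

49%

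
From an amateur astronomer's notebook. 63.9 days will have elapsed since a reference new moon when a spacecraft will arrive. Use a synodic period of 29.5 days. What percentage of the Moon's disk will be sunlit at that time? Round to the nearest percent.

25%

63.9/29.5 = 2.166 lunations, so 2 complete cycles and 4.90 d into the next.
The Moon has covered 4.90/29.5 of its cycle, so θ ≈ 360° × 4.90/29.5 = 59.8°.
With cos θ = 0.503, the lit fraction is (1 − 0.503)/2 ≈ 0.248, so 25%.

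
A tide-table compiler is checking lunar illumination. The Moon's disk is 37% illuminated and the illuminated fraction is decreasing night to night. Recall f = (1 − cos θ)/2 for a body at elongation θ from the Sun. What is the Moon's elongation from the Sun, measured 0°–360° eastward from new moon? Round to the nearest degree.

From f = (1 − cos θ)/2: cos θ = 1 − 2×0.37 = 0.260; arccos → 74.9°.
Waning ⇒ past full, so θ = 360° − 74.9° = 285.1°.

285°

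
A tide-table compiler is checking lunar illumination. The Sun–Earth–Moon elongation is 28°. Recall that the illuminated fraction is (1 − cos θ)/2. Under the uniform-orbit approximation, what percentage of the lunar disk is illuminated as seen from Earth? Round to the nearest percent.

6%

cos 28° = 0.883, so f = (1 − 0.883)/2 = 0.059, i.e. 6%.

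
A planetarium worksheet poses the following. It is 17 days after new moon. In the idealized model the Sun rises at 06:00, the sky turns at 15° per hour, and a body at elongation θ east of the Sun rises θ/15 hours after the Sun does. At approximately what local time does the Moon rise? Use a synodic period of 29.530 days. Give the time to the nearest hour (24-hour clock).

Phase angle: θ = 360°·(17 d)/(29.530 d) = 207.2°.
The Moon trails the Sun by θ/15 = 207.2/15 ≈ 13.82 hours.
06:00 + 13.82 h ≈ 19:49 → 20:00 to the nearest hour.

20:00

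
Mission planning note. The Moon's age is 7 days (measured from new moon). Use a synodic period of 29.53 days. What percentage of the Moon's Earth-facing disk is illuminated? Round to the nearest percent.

46%

The Moon has covered 7/29.53 of its cycle, so θ ≈ 360° × 7/29.53 = 85.3°.
Illuminated fraction = (1 − cos 85.3°)/2 = (1 − 0.081)/2 ≈ 0.459, so 46%.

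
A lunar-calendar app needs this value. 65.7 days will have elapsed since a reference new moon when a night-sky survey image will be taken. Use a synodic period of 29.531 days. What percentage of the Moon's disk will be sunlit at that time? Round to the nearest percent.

Reduce mod P: 65.7 − 2×29.531 = 6.64 d into the current lunation.
The Moon has covered 6.64/29.531 of its cycle, so θ ≈ 360° × 6.64/29.531 = 80.9°.
cos 80.9° = 0.158, so f = (1 − 0.158)/2 = 0.421, so 42%.

42%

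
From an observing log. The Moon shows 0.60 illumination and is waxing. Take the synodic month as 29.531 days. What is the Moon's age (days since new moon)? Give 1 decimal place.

cos θ = 1 − 2f = -0.200, giving a principal value of 101.5°.
Before full moon the principal value applies: θ = 101.5°.
At 360°/29.531 d per day, 101.5° corresponds to 8.33 days.

8.3 days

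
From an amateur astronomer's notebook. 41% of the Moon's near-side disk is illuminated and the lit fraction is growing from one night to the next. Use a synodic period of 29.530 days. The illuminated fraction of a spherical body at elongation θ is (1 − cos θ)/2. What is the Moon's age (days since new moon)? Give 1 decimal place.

Invert f = (1 − cos θ)/2 to get cos θ = 1 − 2(0.41) = 0.180, hence θ₀ = arccos 0.180 = 79.6°.
Waxing ⇒ before full, so θ = 79.6°.
Age = 29.530 × 79.6°/360° ≈ 6.53 days.

6.5 days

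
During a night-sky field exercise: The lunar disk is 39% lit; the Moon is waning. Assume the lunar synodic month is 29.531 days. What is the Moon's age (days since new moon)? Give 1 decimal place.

From f = (1 − cos θ)/2: cos θ = 1 − 2×0.39 = 0.220; arccos → 77.3°.
A waning Moon lies in 180°–360°, so θ = 360° − 77.3° = 282.7°.
At 360°/29.531 d per day, 282.7° corresponds to 23.19 days.

23.2 days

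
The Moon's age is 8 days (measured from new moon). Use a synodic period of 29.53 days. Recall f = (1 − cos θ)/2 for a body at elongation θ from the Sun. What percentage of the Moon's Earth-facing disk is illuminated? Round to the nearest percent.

The Moon has covered 8/29.53 of its cycle, so θ ≈ 360° × 8/29.53 = 97.5°.
Illuminated fraction = (1 − cos 97.5°)/2 = (1 − (-0.131))/2 ≈ 0.566, so 57%.

57%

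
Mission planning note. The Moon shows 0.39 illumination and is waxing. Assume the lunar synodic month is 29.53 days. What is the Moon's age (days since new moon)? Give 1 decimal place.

6.3 days

From f = (1 − cos θ)/2: cos θ = 1 − 2×0.39 = 0.220; arccos → 77.3°.
Before full moon the principal value applies: θ = 77.3°.
That fraction of the synodic month is 77.3/360 × 29.53 d ≈ 6.34 d.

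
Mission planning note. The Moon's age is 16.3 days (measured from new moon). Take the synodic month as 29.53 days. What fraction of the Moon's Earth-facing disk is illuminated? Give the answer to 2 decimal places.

Phase angle: θ = 360°·(16.3 d)/(29.53 d) = 198.7°.
With cos θ = (-0.947), the lit fraction is (1 − (-0.947))/2 ≈ 0.974.

0.97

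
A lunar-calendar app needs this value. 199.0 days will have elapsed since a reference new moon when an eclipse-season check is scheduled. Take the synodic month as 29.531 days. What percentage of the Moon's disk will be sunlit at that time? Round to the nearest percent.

54%

Reduce mod P: 199.0 − 6×29.531 = 21.81 d into the current lunation.
The Moon has covered 21.81/29.531 of its cycle, so θ ≈ 360° × 21.81/29.531 = 265.9°.
cos 265.9° = (-0.071), so f = (1 − (-0.071))/2 = 0.536, so 54%.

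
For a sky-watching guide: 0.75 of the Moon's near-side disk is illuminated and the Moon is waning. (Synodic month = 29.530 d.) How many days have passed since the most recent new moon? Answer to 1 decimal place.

19.7 days

Invert f = (1 − cos θ)/2 to get cos θ = 1 − 2(0.75) = -0.500, hence θ₀ = arccos -0.500 = 120.0°.
Since the Moon is past full (waning), take the reflex angle: θ = 360° − 120.0° = 240.0°.
That fraction of the synodic month is 240.0/360 × 29.530 d ≈ 19.69 d.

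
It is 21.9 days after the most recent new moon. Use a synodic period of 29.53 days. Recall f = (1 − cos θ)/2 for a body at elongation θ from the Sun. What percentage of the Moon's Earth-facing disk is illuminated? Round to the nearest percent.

Elongation θ = 360° × 21.9/29.53 ≈ 267.0°.
With cos θ = (-0.053), the lit fraction is (1 − (-0.053))/2 ≈ 0.526, so 53%.

53%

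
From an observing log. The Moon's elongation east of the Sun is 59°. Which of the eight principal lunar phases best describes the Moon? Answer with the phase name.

The waxing crescent sector spans roughly 22°–68°; 59° falls inside it.

waxing crescent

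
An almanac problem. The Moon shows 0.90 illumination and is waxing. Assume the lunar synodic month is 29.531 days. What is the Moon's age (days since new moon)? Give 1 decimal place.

Invert f = (1 − cos θ)/2 to get cos θ = 1 − 2(0.90) = -0.800, hence θ₀ = arccos -0.800 = 143.1°.
Before full moon the principal value applies: θ = 143.1°.
At 360°/29.531 d per day, 143.1° corresponds to 11.74 days.

11.7 days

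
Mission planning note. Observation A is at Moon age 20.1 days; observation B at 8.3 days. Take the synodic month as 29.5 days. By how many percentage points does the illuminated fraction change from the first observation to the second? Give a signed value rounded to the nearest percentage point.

-11 pp

First observation: θ = 360°·20.1/29.5 = 245.3°, so f = 0.709.
Second observation: θ = 101.3°, f = 0.598.
Δf = 0.598 − 0.709 = -0.111, i.e. -11 pp.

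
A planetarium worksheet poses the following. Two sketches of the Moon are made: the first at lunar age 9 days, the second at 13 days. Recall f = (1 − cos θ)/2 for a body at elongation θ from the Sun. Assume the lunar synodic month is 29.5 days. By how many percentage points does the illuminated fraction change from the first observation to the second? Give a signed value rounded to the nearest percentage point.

θ₁ = 360° × 9/29.5 = 109.8°, f₁ = (1 − cos θ₁)/2 = 0.670.
θ₂ = 360° × 13/29.5 = 158.6°, f₂ = (1 − cos θ₂)/2 = 0.966.
Change = f₂ − f₁ = +0.296 → +30 percentage points.

+30 percentage points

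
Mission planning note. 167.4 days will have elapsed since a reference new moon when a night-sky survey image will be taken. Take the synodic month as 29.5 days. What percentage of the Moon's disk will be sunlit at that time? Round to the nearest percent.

73%

167.4/29.5 = 5.675 lunations, so 5 complete cycles and 19.90 d into the next.
Phase angle: θ = 360°·(19.90 d)/(29.5 d) = 242.8°.
cos 242.8° = (-0.456), so f = (1 − (-0.456))/2 = 0.728, so 73%.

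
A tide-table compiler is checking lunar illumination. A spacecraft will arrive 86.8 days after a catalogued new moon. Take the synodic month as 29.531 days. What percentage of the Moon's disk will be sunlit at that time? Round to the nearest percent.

4%

86.8/29.531 = 2.939 lunations, so 2 complete cycles and 27.74 d into the next.
Elongation θ = 360° × 27.74/29.531 ≈ 338.1°.
Illuminated fraction = (1 − cos 338.1°)/2 = (1 − 0.928)/2 ≈ 0.036, so 4%.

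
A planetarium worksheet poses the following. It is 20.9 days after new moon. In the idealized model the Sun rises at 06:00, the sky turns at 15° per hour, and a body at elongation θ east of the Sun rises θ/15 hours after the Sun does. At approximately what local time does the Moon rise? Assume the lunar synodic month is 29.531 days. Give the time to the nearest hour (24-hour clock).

23:00

Elongation θ = 360° × 20.9/29.531 ≈ 254.8°.
Delay after the Sun = 254.8° / (15°/h) ≈ 16.99 h.
06:00 + 16.99 h ≈ 22:59 → 23:00 to the nearest hour.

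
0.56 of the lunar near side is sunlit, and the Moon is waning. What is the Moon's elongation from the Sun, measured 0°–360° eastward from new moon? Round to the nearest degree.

Invert f = (1 − cos θ)/2 to get cos θ = 1 − 2(0.56) = -0.120, hence θ₀ = arccos -0.120 = 96.9°.
Waning ⇒ past full, so θ = 360° − 96.9° = 263.1°.

263°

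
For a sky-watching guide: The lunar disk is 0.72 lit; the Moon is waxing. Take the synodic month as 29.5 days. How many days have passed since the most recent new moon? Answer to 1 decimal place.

From f = (1 − cos θ)/2: cos θ = 1 − 2×0.72 = -0.440; arccos → 116.1°.
Waxing ⇒ before full, so θ = 116.1°.
Age = 29.5 × 116.1°/360° ≈ 9.51 days.

9.5 days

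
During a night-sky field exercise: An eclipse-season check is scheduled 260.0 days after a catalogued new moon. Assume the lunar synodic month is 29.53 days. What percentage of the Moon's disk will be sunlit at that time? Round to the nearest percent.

Reduce mod P: 260.0 − 8×29.53 = 23.76 d into the current lunation.
Phase angle: θ = 360°·(23.76 d)/(29.53 d) = 289.7°.
With cos θ = 0.336, the lit fraction is (1 − 0.336)/2 ≈ 0.332, so 33%.

33%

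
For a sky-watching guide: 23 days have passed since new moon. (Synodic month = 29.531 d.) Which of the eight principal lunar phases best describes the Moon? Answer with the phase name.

last quarter

At 23/29.531 of the cycle, θ ≈ 280° — the last quarter range.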